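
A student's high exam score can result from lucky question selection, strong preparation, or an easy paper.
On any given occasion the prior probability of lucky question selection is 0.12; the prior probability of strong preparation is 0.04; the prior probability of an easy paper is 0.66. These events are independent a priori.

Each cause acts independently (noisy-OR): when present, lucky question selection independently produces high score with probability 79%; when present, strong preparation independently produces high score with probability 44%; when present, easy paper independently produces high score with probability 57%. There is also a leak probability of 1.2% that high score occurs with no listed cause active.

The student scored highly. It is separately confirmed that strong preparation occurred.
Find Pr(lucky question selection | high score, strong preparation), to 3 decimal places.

Pr(lucky question selection | high score, strong preparation) ≈ 0.162

Under noisy-OR, P(high score | causes) = 1 − (1−0.012)·∏(1−qᵢ) over the active causes.
Numerator (weight on configurations with lucky question selection): 0.036059 + 0.075243 = 0.111302
Normalizer over all consistent configurations: 0.44672·0.88·0.34 + 0.76209·0.88·0.66 + 0.883811·0.12·0.34 + 0.950039·0.12·0.66 = 0.687583
Posterior = 0.111302 / 0.687583 ≈ 0.162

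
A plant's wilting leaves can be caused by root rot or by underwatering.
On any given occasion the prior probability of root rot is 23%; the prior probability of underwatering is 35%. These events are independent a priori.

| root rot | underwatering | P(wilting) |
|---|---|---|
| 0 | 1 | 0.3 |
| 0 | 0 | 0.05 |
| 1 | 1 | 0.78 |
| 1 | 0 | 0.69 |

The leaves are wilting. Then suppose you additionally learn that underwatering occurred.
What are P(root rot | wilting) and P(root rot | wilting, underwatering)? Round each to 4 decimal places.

P(wilting) = 0.05*0.77*0.65 + 0.3*0.77*0.35 + 0.69*0.23*0.65 + 0.78*0.23*0.35 = 0.025025 + 0.080850 + 0.103155 + 0.062790 = 0.271820
Of this, 0.165945 comes from 0.103155 + 0.062790 (the root rot=true cases).
So P(root rot | wilting) = 0.165945/0.271820 ≈ 0.6105.

Now condition on the additional information:
Weight on root rot=true, given the evidence: 0.78*0.23 = 0.179400
Normalizer over all consistent configurations: 0.3*0.77 + 0.78*0.23 = 0.410400
Posterior = 0.179400 / 0.410400 ≈ 0.4371

P(root rot | wilting) ≈ 0.6105; P(root rot | wilting, underwatering) ≈ 0.4371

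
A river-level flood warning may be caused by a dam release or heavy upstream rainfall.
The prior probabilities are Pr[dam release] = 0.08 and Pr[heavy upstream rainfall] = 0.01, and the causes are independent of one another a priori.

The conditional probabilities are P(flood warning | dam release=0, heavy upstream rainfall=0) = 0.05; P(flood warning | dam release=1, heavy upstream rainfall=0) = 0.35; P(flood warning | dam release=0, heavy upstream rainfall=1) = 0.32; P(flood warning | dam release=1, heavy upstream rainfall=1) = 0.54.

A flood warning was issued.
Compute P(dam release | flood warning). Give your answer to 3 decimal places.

By total probability over the 4 (dam release, heavy upstream rainfall) configurations:
  P(flood warning) = 0.05·0.92·0.99 + 0.32·0.92·0.01 + 0.35·0.08·0.99 + 0.54·0.08·0.01
        = 0.045540 + 0.002944 + 0.027720 + 0.000432 = 0.076636
Configurations with dam release contribute 0.028152, so
  P(dam release | flood warning) = 0.028152 / 0.076636 ≈ 0.367

P(dam release | flood warning) ≈ 0.367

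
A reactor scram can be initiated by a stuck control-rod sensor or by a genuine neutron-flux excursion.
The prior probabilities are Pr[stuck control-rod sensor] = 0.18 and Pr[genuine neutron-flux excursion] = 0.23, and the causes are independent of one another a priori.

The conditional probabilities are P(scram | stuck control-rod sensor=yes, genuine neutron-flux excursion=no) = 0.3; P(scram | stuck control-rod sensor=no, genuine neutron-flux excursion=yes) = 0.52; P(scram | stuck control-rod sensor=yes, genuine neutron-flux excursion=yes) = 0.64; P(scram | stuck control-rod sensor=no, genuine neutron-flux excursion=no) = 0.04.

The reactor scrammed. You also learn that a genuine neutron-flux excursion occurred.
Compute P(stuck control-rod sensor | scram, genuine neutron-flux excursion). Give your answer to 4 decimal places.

P(stuck control-rod sensor | scram, genuine neutron-flux excursion) ≈ 0.2127

Enumerate both values of stuck control-rod sensor and weight by the priors:
  P(scram | genuine neutron-flux excursion) = 0.52×0.82 + 0.64×0.18
        = 0.426400 + 0.115200 = 0.541600
Keeping only the stuck control-rod sensor-present terms gives 0.115200, so
  P(stuck control-rod sensor | scram, genuine neutron-flux excursion) = 0.115200 / 0.541600 ≈ 0.2127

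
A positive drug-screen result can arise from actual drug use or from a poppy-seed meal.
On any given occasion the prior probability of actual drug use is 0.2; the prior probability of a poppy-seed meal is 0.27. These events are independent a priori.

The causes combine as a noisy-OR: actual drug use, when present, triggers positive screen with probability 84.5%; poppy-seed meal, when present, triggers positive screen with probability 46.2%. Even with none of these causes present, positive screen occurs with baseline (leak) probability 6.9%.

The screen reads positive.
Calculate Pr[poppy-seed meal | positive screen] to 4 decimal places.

Under noisy-OR, P(positive screen | causes) = 1 − (1−0.069)·∏(1−qᵢ) over the active causes.
P(positive screen) = 0.069·0.8·0.73 + 0.499122·0.8·0.27 + 0.855695·0.2·0.73 + 0.922364·0.2·0.27 = 0.040296 + 0.107810 + 0.124931 + 0.049808 = 0.322845
Of this, 0.157618 comes from 0.107810 + 0.049808 (the poppy-seed meal=true cases).
Hence the posterior is 0.157618/0.322845 ≈ 0.4882.

Pr[poppy-seed meal | positive screen] ≈ 0.4882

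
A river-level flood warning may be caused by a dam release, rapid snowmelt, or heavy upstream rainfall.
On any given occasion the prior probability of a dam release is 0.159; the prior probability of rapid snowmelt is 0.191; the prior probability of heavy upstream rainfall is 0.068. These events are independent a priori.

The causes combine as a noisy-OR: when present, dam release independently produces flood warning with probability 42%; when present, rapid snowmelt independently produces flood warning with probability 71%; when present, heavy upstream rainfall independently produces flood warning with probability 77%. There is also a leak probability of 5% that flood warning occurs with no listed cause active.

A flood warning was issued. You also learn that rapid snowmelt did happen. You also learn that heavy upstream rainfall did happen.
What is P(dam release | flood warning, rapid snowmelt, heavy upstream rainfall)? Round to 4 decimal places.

P(dam release | flood warning, rapid snowmelt, heavy upstream rainfall) ≈ 0.1628

Under noisy-OR, P(flood warning | causes) = 1 − (1−0.05)·∏(1−qᵢ) over the active causes.
Weight on dam release=true, given the evidence: 0.963248*0.159 = 0.153156
Denominator P(flood warning | rapid snowmelt, heavy upstream rainfall): 0.936635*0.841 + 0.963248*0.159 = 0.940866
P(dam release | flood warning, rapid snowmelt, heavy upstream rainfall) = 0.153156/0.940866 ≈ 0.1628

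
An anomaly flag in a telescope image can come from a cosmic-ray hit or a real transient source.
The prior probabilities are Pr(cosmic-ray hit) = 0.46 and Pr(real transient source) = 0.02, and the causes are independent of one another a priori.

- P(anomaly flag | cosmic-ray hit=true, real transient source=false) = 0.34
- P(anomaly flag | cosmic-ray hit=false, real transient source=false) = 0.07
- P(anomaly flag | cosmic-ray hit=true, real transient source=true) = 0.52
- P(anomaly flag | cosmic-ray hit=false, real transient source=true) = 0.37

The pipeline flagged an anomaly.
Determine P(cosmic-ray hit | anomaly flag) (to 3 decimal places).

P(cosmic-ray hit | anomaly flag) ≈ 0.794

Weight on cosmic-ray hit=true, given the evidence: 0.153272 + 0.004784 = 0.158056
The normalizing constant is 0.07*0.54*0.98 + 0.37*0.54*0.02 + 0.34*0.46*0.98 + 0.52*0.46*0.02 = 0.199096
P(cosmic-ray hit | anomaly flag) = 0.158056/0.199096 ≈ 0.794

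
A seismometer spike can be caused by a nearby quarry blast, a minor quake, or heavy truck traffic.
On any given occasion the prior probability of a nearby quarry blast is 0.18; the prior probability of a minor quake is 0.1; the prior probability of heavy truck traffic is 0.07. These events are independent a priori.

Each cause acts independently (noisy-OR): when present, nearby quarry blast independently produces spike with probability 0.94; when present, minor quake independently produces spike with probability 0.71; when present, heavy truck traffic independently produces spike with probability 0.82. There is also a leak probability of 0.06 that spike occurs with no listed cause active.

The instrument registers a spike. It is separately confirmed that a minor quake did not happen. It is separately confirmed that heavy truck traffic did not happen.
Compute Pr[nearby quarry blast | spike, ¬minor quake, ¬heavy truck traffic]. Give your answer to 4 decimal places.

Pr[nearby quarry blast | spike, ¬minor quake, ¬heavy truck traffic] ≈ 0.7754

Under noisy-OR, P(spike | causes) = 1 − (1−0.06)·∏(1−qᵢ) over the active causes.
Enumerate both values of nearby quarry blast and weight by the priors:
  P(spike | ¬minor quake, ¬heavy truck traffic) = 0.06×0.82 + 0.9436×0.18
        = 0.049200 + 0.169848 = 0.219048
Configurations with nearby quarry blast contribute 0.169848, so
  P(nearby quarry blast | spike, ¬minor quake, ¬heavy truck traffic) = 0.169848 / 0.219048 ≈ 0.7754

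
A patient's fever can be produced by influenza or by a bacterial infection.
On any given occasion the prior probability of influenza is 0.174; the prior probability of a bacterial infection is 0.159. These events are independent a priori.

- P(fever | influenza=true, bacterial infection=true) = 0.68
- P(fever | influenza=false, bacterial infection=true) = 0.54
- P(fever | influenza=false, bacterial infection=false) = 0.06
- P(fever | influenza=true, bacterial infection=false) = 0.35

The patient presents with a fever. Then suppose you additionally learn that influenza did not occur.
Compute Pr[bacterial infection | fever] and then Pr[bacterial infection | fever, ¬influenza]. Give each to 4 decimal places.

Pr[bacterial infection | fever] ≈ 0.4913; Pr[bacterial infection | fever, ¬influenza] ≈ 0.6298

P(fever) = 0.06·0.826·0.841 + 0.54·0.826·0.159 + 0.35·0.174·0.841 + 0.68·0.174·0.159 = 0.041680 + 0.070920 + 0.051217 + 0.018813 = 0.182630
The bacterial infection-present share is 0.070920 + 0.018813 = 0.089733.
So P(bacterial infection | fever) = 0.089733/0.182630 ≈ 0.4913.

Now condition on the additional information:
Enumerate both values of bacterial infection and weight by the priors:
  P(fever | ¬influenza) = 0.06×0.841 + 0.54×0.159
        = 0.050460 + 0.085860 = 0.136320
Keeping only the bacterial infection-present terms gives 0.085860, so
  P(bacterial infection | fever, ¬influenza) = 0.085860 / 0.136320 ≈ 0.6298
Ruling out influenza raises the posterior on bacterial infection — the flip side of explaining away.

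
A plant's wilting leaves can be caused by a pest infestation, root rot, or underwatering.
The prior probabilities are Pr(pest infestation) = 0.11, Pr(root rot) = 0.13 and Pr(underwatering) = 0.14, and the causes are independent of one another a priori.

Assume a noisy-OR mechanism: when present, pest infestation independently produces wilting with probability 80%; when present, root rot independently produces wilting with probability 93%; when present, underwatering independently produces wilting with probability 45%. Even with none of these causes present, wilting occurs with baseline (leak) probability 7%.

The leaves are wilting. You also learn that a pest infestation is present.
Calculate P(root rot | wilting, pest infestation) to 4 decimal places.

P(root rot | wilting, pest infestation) ≈ 0.1516

Under noisy-OR, P(wilting | causes) = 1 − (1−0.07)·∏(1−qᵢ) over the active causes.
Sum P(wilting|·) weighted by the priors over the 4 (root rot, underwatering) configurations:
  P(wilting | pest infestation) = 0.814×0.87×0.86 + 0.8977×0.87×0.14 + 0.98698×0.13×0.86 + 0.992839×0.13×0.14
        = 0.609035 + 0.109340 + 0.110344 + 0.018070 = 0.846789
Keeping only the root rot-present terms gives 0.128414, so
  P(root rot | wilting, pest infestation) = 0.128414 / 0.846789 ≈ 0.1516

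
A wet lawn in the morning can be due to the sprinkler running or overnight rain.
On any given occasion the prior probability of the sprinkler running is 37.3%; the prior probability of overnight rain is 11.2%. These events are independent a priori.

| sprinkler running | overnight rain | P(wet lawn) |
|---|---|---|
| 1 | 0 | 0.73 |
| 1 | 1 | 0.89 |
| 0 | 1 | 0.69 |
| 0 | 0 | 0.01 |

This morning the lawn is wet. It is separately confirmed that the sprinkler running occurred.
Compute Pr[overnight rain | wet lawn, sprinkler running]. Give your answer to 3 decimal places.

P(wet lawn | sprinkler running) = 0.73×0.888 + 0.89×0.112 = 0.648240 + 0.099680 = 0.747920
The overnight rain-present share is 0.89×0.112 = 0.099680.
Hence the posterior is 0.099680/0.747920 ≈ 0.133.

Pr[overnight rain | wet lawn, sprinkler running] ≈ 0.133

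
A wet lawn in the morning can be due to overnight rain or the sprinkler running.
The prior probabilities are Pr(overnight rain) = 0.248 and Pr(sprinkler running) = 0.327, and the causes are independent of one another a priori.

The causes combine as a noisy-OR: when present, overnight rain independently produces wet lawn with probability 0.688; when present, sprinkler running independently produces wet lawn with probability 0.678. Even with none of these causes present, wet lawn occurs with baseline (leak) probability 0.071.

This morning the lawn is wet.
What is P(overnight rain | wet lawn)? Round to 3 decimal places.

Under noisy-OR, P(wet lawn | causes) = 1 − (1−0.071)·∏(1−qᵢ) over the active causes.
By total probability over the 4 (overnight rain, sprinkler running) configurations:
  P(wet lawn) = 0.071·0.752·0.673 + 0.700862·0.752·0.327 + 0.710152·0.248·0.673 + 0.906669·0.248·0.327
        = 0.035933 + 0.172345 + 0.118527 + 0.073527 = 0.400332
Configurations with overnight rain contribute 0.192054, so
  P(overnight rain | wet lawn) = 0.192054 / 0.400332 ≈ 0.480

P(overnight rain | wet lawn) ≈ 0.480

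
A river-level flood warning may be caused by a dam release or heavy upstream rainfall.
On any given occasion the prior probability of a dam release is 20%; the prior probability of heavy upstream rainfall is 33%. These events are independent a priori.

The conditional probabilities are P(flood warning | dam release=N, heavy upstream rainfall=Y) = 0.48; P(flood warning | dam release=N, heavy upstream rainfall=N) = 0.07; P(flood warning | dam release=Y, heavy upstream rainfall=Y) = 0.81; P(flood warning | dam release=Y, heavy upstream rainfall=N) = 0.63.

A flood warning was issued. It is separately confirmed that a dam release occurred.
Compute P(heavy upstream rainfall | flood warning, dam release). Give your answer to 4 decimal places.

P(heavy upstream rainfall | flood warning, dam release) ≈ 0.3877

Weight on heavy upstream rainfall=true, given the evidence: 0.81*0.33 = 0.267300
The normalizing constant is 0.63*0.67 + 0.81*0.33 = 0.689400
P(heavy upstream rainfall | flood warning, dam release) = 0.267300/0.689400 ≈ 0.3877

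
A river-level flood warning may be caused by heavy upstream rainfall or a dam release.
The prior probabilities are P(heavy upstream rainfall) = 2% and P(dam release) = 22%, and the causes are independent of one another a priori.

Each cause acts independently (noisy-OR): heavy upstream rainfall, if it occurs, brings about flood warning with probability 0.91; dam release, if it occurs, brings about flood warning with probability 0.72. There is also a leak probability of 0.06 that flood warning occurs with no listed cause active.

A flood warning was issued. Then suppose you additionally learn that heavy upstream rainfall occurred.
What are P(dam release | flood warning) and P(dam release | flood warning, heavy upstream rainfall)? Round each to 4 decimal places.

Under noisy-OR, P(flood warning | causes) = 1 − (1−0.06)·∏(1−qᵢ) over the active causes.
By total probability over the 4 (heavy upstream rainfall, dam release) configurations:
  P(flood warning) = 0.06×0.98×0.78 + 0.7368×0.98×0.22 + 0.9154×0.02×0.78 + 0.976312×0.02×0.22
        = 0.045864 + 0.158854 + 0.014280 + 0.004296 = 0.223294
Configurations with dam release contribute 0.163150, so
  P(dam release | flood warning) = 0.163150 / 0.223294 ≈ 0.7307

With the extra evidence:
Numerator (weight on configurations with dam release): 0.976312×0.22 = 0.214789
Denominator P(flood warning | heavy upstream rainfall): 0.9154×0.78 + 0.976312×0.22 = 0.928801
P(dam release | flood warning, heavy upstream rainfall) = 0.214789/0.928801 ≈ 0.2313
The drop from 0.7307 to 0.2313 is the explaining-away (discounting) effect.

P(dam release | flood warning) ≈ 0.7307; P(dam release | flood warning, heavy upstream rainfall) ≈ 0.2313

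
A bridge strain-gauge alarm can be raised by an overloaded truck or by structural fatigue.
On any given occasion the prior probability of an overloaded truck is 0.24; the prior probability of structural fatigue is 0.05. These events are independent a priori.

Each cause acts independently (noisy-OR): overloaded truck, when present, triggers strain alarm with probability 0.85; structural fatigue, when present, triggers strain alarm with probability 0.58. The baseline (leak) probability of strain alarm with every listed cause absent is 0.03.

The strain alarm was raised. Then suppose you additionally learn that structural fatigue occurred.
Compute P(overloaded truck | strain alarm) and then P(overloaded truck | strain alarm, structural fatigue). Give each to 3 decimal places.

Under noisy-OR, P(strain alarm | causes) = 1 − (1−0.03)·∏(1−qᵢ) over the active causes.
P(strain alarm) = 0.03*0.76*0.95 + 0.5926*0.76*0.05 + 0.8545*0.24*0.95 + 0.93889*0.24*0.05 = 0.021660 + 0.022519 + 0.194826 + 0.011267 = 0.250272
The overloaded truck-present share is 0.194826 + 0.011267 = 0.206093.
P(overloaded truck | strain alarm) = 0.206093 / 0.250272 ≈ 0.823

Now also conditioning on structural fatigue=true:
P(strain alarm | structural fatigue) = 0.5926×0.76 + 0.93889×0.24 = 0.450376 + 0.225334 = 0.675710
The overloaded truck-present share is 0.93889×0.24 = 0.225334.
P(overloaded truck | strain alarm, structural fatigue) = 0.225334 / 0.675710 ≈ 0.333
— structural fatigue explains away the evidence for overloaded truck.

P(overloaded truck | strain alarm) ≈ 0.823; P(overloaded truck | strain alarm, structural fatigue) ≈ 0.333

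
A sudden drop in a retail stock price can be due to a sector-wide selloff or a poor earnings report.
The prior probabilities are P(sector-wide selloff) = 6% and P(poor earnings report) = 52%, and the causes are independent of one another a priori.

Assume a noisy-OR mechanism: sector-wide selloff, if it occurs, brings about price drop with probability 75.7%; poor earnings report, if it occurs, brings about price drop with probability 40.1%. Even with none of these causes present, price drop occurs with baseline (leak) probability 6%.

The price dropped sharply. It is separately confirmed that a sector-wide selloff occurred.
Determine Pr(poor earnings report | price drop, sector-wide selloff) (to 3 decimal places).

Pr(poor earnings report | price drop, sector-wide selloff) ≈ 0.548

Under noisy-OR, P(price drop | causes) = 1 − (1−0.06)·∏(1−qᵢ) over the active causes.
For the numerator, keep only poor earnings report=true terms: 0.863176*0.52 = 0.448852
Denominator P(price drop | sector-wide selloff): 0.77158*0.48 + 0.863176*0.52 = 0.819210
P(poor earnings report | price drop, sector-wide selloff) = 0.448852/0.819210 ≈ 0.548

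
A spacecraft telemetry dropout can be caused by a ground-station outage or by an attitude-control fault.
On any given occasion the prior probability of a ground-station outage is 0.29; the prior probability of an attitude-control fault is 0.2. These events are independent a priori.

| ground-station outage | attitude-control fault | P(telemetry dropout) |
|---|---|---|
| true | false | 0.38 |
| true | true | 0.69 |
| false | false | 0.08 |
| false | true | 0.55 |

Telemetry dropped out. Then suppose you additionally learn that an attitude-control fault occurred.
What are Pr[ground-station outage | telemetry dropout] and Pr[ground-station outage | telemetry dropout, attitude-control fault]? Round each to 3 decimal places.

Enumerate the 4 (ground-station outage, attitude-control fault) configurations and weight by the priors:
  P(telemetry dropout) = 0.08*0.71*0.8 + 0.55*0.71*0.2 + 0.38*0.29*0.8 + 0.69*0.29*0.2
        = 0.045440 + 0.078100 + 0.088160 + 0.040020 = 0.251720
Keeping only the ground-station outage-present terms gives 0.128180, so
  P(ground-station outage | telemetry dropout) = 0.128180 / 0.251720 ≈ 0.509

Now also conditioning on attitude-control fault=true:
Sum P(telemetry dropout|·) weighted by the priors over both values of ground-station outage:
  P(telemetry dropout | attitude-control fault) = 0.55×0.71 + 0.69×0.29
        = 0.390500 + 0.200100 = 0.590600
Keeping only the ground-station outage-present terms gives 0.200100, so
  P(ground-station outage | telemetry dropout, attitude-control fault) = 0.200100 / 0.590600 ≈ 0.339
The drop from 0.509 to 0.339 is the explaining-away (discounting) effect.

Pr[ground-station outage | telemetry dropout] ≈ 0.509; Pr[ground-station outage | telemetry dropout, attitude-control fault] ≈ 0.339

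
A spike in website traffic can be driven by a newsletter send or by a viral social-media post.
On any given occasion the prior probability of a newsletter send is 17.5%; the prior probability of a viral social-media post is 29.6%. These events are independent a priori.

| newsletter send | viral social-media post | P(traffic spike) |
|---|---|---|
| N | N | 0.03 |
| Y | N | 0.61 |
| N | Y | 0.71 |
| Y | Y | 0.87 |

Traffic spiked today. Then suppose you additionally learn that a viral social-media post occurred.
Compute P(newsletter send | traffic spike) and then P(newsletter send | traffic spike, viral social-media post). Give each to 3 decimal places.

Weight on newsletter send=true, given the evidence: 0.075152 + 0.045066 = 0.120218
Normalizer over all consistent configurations: 0.03·0.825·0.704 + 0.71·0.825·0.296 + 0.61·0.175·0.704 + 0.87·0.175·0.296 = 0.311024
Posterior = 0.120218 / 0.311024 ≈ 0.387

With the extra evidence:
For the numerator, keep only newsletter send=true terms: 0.87*0.175 = 0.152250
The normalizing constant is 0.71*0.825 + 0.87*0.175 = 0.738000
Posterior = 0.152250 / 0.738000 ≈ 0.206
— viral social-media post explains away the evidence for newsletter send.

P(newsletter send | traffic spike) ≈ 0.387; P(newsletter send | traffic spike, viral social-media post) ≈ 0.206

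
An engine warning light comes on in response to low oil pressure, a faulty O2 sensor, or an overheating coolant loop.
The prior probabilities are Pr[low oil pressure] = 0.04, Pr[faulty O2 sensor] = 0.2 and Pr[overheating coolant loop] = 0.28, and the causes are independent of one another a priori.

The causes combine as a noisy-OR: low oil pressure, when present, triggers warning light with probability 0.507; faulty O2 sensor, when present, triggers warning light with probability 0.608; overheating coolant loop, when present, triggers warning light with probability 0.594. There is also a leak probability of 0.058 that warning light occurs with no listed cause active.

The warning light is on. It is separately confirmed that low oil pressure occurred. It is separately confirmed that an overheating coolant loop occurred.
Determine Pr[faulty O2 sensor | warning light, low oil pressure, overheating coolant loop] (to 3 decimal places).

Under noisy-OR, P(warning light | causes) = 1 − (1−0.058)·∏(1−qᵢ) over the active causes.
Weight on faulty O2 sensor=true, given the evidence: 0.926089·0.2 = 0.185218
Denominator P(warning light | low oil pressure, overheating coolant loop): 0.811451·0.8 + 0.926089·0.2 = 0.834379
P(faulty O2 sensor | warning light, low oil pressure, overheating coolant loop) = 0.185218/0.834379 ≈ 0.222

Pr[faulty O2 sensor | warning light, low oil pressure, overheating coolant loop] ≈ 0.222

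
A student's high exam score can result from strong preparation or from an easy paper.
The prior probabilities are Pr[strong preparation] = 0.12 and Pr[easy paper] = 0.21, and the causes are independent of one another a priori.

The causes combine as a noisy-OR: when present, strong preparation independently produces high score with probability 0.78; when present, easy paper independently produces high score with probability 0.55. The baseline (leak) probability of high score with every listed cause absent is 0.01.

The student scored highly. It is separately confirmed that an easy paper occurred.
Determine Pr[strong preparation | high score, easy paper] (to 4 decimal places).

Under noisy-OR, P(high score | causes) = 1 − (1−0.01)·∏(1−qᵢ) over the active causes.
P(high score | easy paper) = 0.5545·0.88 + 0.90199·0.12 = 0.487960 + 0.108239 = 0.596199
Restricting to configurations with strong preparation present: 0.90199·0.12 = 0.108239.
Hence the posterior is 0.108239/0.596199 ≈ 0.1815.

Pr[strong preparation | high score, easy paper] ≈ 0.1815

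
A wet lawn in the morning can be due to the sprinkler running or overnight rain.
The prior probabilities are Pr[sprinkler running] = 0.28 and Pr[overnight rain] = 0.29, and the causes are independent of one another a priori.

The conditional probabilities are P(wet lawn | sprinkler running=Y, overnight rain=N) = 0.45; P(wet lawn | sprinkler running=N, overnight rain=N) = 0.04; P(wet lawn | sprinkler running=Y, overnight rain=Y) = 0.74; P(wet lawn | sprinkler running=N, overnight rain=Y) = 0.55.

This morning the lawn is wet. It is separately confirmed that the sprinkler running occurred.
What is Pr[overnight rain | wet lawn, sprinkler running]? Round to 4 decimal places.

Pr[overnight rain | wet lawn, sprinkler running] ≈ 0.4018

P(wet lawn | sprinkler running) = 0.45·0.71 + 0.74·0.29 = 0.319500 + 0.214600 = 0.534100
The overnight rain-present share is 0.74·0.29 = 0.214600.
So P(overnight rain | wet lawn, sprinkler running) = 0.214600/0.534100 ≈ 0.4018.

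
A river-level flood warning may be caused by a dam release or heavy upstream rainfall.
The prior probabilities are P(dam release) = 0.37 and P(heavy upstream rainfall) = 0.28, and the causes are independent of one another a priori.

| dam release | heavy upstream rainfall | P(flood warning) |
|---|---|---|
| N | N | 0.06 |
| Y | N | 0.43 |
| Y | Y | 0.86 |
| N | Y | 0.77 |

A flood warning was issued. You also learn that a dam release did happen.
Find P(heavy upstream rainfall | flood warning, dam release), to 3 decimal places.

For the numerator, keep only heavy upstream rainfall=true terms: 0.86*0.28 = 0.240800
Normalizer over all consistent configurations: 0.43*0.72 + 0.86*0.28 = 0.550400
Posterior = 0.240800 / 0.550400 ≈ 0.438

P(heavy upstream rainfall | flood warning, dam release) ≈ 0.438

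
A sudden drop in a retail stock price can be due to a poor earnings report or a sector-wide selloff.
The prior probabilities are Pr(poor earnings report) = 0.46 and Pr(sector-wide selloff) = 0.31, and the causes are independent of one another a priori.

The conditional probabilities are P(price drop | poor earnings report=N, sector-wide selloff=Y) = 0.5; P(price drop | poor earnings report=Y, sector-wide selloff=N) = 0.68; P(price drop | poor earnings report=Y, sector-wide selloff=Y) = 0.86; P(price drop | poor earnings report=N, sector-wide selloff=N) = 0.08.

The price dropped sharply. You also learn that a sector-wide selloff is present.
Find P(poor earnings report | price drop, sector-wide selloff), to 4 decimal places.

Enumerate both values of poor earnings report and weight by the priors:
  P(price drop | sector-wide selloff) = 0.5×0.54 + 0.86×0.46
        = 0.270000 + 0.395600 = 0.665600
The terms with poor earnings report present sum to 0.395600, so
  P(poor earnings report | price drop, sector-wide selloff) = 0.395600 / 0.665600 ≈ 0.5944

P(poor earnings report | price drop, sector-wide selloff) ≈ 0.5944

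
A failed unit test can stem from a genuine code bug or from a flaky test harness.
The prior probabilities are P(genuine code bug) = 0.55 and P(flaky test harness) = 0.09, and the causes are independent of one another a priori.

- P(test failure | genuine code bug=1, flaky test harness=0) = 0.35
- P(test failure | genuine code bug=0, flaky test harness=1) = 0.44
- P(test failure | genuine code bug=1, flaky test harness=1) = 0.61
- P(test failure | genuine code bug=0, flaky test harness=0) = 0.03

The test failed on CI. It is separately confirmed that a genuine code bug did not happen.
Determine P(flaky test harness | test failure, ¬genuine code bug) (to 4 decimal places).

P(flaky test harness | test failure, ¬genuine code bug) ≈ 0.5919

P(test failure | ¬genuine code bug) = 0.03·0.91 + 0.44·0.09 = 0.027300 + 0.039600 = 0.066900
The flaky test harness-present share is 0.44·0.09 = 0.039600.
So P(flaky test harness | test failure, ¬genuine code bug) = 0.039600/0.066900 ≈ 0.5919.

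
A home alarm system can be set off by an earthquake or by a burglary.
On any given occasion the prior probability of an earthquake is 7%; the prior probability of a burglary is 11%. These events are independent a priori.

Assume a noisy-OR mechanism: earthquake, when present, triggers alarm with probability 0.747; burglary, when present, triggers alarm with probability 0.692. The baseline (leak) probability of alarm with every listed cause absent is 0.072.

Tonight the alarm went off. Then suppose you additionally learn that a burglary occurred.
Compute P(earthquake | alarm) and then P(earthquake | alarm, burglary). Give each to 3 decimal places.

P(earthquake | alarm) ≈ 0.292; P(earthquake | alarm, burglary) ≈ 0.089

Under noisy-OR, P(alarm | causes) = 1 − (1−0.072)·∏(1−qᵢ) over the active causes.
Weight on earthquake=true, given the evidence: 0.047673 + 0.007143 = 0.054816
The normalizing constant is 0.072·0.93·0.89 + 0.714176·0.93·0.11 + 0.765216·0.07·0.89 + 0.927687·0.07·0.11 = 0.187470
Posterior = 0.054816 / 0.187470 ≈ 0.292

Now also conditioning on burglary=true:
Numerator (weight on configurations with earthquake): 0.927687*0.07 = 0.064938
Denominator P(alarm | burglary): 0.714176*0.93 + 0.927687*0.07 = 0.729122
P(earthquake | alarm, burglary) = 0.064938/0.729122 ≈ 0.089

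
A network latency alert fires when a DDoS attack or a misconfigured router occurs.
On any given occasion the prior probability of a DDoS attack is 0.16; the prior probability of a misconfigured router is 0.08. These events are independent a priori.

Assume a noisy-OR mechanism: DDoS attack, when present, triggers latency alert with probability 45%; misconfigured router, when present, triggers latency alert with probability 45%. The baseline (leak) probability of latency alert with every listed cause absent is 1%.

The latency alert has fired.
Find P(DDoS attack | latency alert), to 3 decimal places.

P(DDoS attack | latency alert) ≈ 0.665

Under noisy-OR, P(latency alert | causes) = 1 − (1−0.01)·∏(1−qᵢ) over the active causes.
P(latency alert) = 0.01×0.84×0.92 + 0.4555×0.84×0.08 + 0.4555×0.16×0.92 + 0.700525×0.16×0.08 = 0.007728 + 0.030610 + 0.067050 + 0.008967 = 0.114355
Of this, 0.076017 comes from 0.067050 + 0.008967 (the DDoS attack=true cases).
P(DDoS attack | latency alert) = 0.076017 / 0.114355 ≈ 0.665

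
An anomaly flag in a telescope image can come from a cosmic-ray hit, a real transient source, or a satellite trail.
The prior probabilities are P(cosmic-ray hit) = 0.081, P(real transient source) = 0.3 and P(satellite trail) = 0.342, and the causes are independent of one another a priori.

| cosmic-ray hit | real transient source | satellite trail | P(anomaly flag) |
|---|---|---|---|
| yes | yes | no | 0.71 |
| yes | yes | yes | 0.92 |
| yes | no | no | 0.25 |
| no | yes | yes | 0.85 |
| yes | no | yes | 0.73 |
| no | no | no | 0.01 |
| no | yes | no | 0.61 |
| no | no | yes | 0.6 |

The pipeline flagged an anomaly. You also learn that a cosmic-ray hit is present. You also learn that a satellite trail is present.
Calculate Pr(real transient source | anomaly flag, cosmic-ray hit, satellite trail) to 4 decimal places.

Pr(real transient source | anomaly flag, cosmic-ray hit, satellite trail) ≈ 0.3507

Weight on real transient source=true, given the evidence: 0.92*0.3 = 0.276000
The normalizing constant is 0.73*0.7 + 0.92*0.3 = 0.787000
Posterior = 0.276000 / 0.787000 ≈ 0.3507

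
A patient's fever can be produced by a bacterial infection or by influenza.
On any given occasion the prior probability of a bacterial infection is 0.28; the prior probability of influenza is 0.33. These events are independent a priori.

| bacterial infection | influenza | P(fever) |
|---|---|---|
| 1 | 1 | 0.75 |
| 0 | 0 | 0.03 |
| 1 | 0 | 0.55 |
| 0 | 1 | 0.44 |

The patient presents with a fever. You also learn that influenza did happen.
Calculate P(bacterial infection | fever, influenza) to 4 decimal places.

P(bacterial infection | fever, influenza) ≈ 0.3986

For the numerator, keep only bacterial infection=true terms: 0.75*0.28 = 0.210000
The normalizing constant is 0.44*0.72 + 0.75*0.28 = 0.526800
Posterior = 0.210000 / 0.526800 ≈ 0.3986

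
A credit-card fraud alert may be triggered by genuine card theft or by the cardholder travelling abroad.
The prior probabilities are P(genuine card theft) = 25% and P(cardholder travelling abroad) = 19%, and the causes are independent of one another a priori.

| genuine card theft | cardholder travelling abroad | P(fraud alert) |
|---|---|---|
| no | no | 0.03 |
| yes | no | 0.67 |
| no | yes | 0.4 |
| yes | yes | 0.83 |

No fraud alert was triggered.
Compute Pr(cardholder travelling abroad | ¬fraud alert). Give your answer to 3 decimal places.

Weight on cardholder travelling abroad=true, given the evidence: 0.085500 + 0.008075 = 0.093575
Denominator P(¬fraud alert): 0.97·0.75·0.81 + 0.6·0.75·0.19 + 0.33·0.25·0.81 + 0.17·0.25·0.19 = 0.749675
Posterior = 0.093575 / 0.749675 ≈ 0.125

Pr(cardholder travelling abroad | ¬fraud alert) ≈ 0.125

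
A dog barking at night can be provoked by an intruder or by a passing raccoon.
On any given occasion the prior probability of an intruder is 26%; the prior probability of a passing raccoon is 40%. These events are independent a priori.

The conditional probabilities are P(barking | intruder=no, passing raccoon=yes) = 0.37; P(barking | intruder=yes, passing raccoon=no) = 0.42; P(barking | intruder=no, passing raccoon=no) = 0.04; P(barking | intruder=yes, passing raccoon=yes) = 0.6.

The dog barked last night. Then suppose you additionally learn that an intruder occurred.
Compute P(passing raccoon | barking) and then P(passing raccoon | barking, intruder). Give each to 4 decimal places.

P(passing raccoon | barking) ≈ 0.6737; P(passing raccoon | barking, intruder) ≈ 0.4878

P(barking) = 0.04·0.74·0.6 + 0.37·0.74·0.4 + 0.42·0.26·0.6 + 0.6·0.26·0.4 = 0.017760 + 0.109520 + 0.065520 + 0.062400 = 0.255200
Of this, 0.171920 comes from 0.109520 + 0.062400 (the passing raccoon=true cases).
So P(passing raccoon | barking) = 0.171920/0.255200 ≈ 0.6737.

Now also conditioning on intruder=true:
Numerator (weight on configurations with passing raccoon): 0.6×0.4 = 0.240000
The normalizing constant is 0.42×0.6 + 0.6×0.4 = 0.492000
Posterior = 0.240000 / 0.492000 ≈ 0.4878
This is intercausal reasoning (explaining away): once intruder accounts for the barking, passing raccoon becomes less likely.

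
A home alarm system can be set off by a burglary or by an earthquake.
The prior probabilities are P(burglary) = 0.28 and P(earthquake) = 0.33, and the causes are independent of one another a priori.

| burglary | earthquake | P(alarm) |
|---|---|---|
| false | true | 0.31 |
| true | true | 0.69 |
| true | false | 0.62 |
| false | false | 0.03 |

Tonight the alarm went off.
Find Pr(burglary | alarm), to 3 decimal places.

Pr(burglary | alarm) ≈ 0.671

P(alarm) = 0.03·0.72·0.67 + 0.31·0.72·0.33 + 0.62·0.28·0.67 + 0.69·0.28·0.33 = 0.014472 + 0.073656 + 0.116312 + 0.063756 = 0.268196
Restricting to configurations with burglary present: 0.116312 + 0.063756 = 0.180068.
Hence the posterior is 0.180068/0.268196 ≈ 0.671.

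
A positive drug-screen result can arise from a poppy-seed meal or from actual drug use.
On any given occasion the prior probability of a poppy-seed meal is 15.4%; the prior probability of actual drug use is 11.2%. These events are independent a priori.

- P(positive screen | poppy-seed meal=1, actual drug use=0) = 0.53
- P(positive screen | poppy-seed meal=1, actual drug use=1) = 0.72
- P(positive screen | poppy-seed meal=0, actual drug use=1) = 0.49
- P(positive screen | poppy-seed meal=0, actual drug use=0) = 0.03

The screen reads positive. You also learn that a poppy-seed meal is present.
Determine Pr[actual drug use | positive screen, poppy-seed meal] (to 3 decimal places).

Pr[actual drug use | positive screen, poppy-seed meal] ≈ 0.146

P(positive screen | poppy-seed meal) = 0.53*0.888 + 0.72*0.112 = 0.470640 + 0.080640 = 0.551280
Of this, 0.080640 comes from 0.72*0.112 (the actual drug use=true cases).
P(actual drug use | positive screen, poppy-seed meal) = 0.080640 / 0.551280 ≈ 0.146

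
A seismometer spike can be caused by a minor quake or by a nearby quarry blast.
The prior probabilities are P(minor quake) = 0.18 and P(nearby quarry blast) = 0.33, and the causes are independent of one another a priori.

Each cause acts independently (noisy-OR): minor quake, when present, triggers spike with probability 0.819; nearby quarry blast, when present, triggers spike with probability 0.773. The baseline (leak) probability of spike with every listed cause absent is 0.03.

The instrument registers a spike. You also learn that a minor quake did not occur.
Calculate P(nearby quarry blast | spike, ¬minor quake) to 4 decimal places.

P(nearby quarry blast | spike, ¬minor quake) ≈ 0.9276

Under noisy-OR, P(spike | causes) = 1 − (1−0.03)·∏(1−qᵢ) over the active causes.
P(spike | ¬minor quake) = 0.03·0.67 + 0.77981·0.33 = 0.020100 + 0.257337 = 0.277437
Of this, 0.257337 comes from 0.77981·0.33 (the nearby quarry blast=true cases).
Hence the posterior is 0.257337/0.277437 ≈ 0.9276.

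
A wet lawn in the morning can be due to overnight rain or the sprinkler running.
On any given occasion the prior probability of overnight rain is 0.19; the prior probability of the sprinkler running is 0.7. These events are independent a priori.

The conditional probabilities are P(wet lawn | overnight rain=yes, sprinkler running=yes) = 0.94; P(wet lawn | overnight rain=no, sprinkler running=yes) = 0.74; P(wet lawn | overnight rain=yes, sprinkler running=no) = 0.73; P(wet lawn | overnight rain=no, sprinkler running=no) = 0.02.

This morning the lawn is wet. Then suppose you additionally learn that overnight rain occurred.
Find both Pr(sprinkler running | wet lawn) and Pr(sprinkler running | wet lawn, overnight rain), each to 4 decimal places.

By total probability over the 4 (overnight rain, sprinkler running) configurations:
  P(wet lawn) = 0.02·0.81·0.3 + 0.74·0.81·0.7 + 0.73·0.19·0.3 + 0.94·0.19·0.7
        = 0.004860 + 0.419580 + 0.041610 + 0.125020 = 0.591070
The terms with sprinkler running present sum to 0.544600, so
  P(sprinkler running | wet lawn) = 0.544600 / 0.591070 ≈ 0.9214

Now condition on the additional information:
P(wet lawn | overnight rain) = 0.73·0.3 + 0.94·0.7 = 0.219000 + 0.658000 = 0.877000
The sprinkler running-present share is 0.94·0.7 = 0.658000.
So P(sprinkler running | wet lawn, overnight rain) = 0.658000/0.877000 ≈ 0.7503.
Conditioning on overnight rain lowers the posterior on sprinkler running: the classic explaining-away effect in a common-effect structure.

Pr(sprinkler running | wet lawn) ≈ 0.9214; Pr(sprinkler running | wet lawn, overnight rain) ≈ 0.7503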